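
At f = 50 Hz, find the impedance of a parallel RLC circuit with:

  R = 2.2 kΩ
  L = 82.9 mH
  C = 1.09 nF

Step 1 — Angular frequency: ω = 2π·f = 2π·50 = 314.2 rad/s.
Step 2 — Component impedances:
  R: Z = R = 2200 Ω
  L: Z = jωL = j·314.2·0.0829 = 0 + j26.04 Ω
  C: Z = 1/(jωC) = -j/(ω·C) = 0 - j2.92e+06 Ω
Step 3 — Parallel combination: 1/Z_total = 1/R + 1/L + 1/C; Z_total = 0.3083 + j26.04 Ω = 26.04∠89.3° Ω.

Z = 0.3083 + j26.04 Ω = 26.04∠89.3° Ω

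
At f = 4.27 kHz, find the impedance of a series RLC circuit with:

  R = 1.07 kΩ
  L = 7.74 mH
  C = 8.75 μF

Step 1 — Angular frequency: ω = 2π·f = 2π·4270 = 2.683e+04 rad/s.
Step 2 — Component impedances:
  R: Z = R = 1070 Ω
  L: Z = jωL = j·2.683e+04·0.00774 = 0 + j207.7 Ω
  C: Z = 1/(jωC) = -j/(ω·C) = 0 - j4.26 Ω
Step 3 — Series combination: Z_total = R + L + C = 1070 + j203.4 Ω = 1089∠10.8° Ω.

Z = 1070 + j203.4 Ω = 1089∠10.8° Ω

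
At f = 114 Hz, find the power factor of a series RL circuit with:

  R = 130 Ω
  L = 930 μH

Step 1 — Angular frequency: ω = 2π·f = 2π·114 = 716.3 rad/s.
Step 2 — Component impedances:
  R: Z = R = 130 Ω
  L: Z = jωL = j·716.3·0.00093 = 0 + j0.6661 Ω
Step 3 — Series combination: Z_total = R + L = 130 + j0.6661 Ω = 130∠0.3° Ω.
Step 4 — Power factor: PF = cos(φ) = Re(Z)/|Z| = 130/130 = 1.
Step 5 — Type: Im(Z) = 0.6661 ⇒ lagging (phase φ = 0.3°).

PF = 1 (lagging, φ = 0.3°)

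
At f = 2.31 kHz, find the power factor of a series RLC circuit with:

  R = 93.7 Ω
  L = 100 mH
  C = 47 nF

Step 1 — Angular frequency: ω = 2π·f = 2π·2310 = 1.451e+04 rad/s.
Step 2 — Component impedances:
  R: Z = R = 93.7 Ω
  L: Z = jωL = j·1.451e+04·0.1 = 0 + j1451 Ω
  C: Z = 1/(jωC) = -j/(ω·C) = 0 - j1466 Ω
Step 3 — Series combination: Z_total = R + L + C = 93.7 - j14.5 Ω = 94.82∠-8.8° Ω.
Step 4 — Power factor: PF = cos(φ) = Re(Z)/|Z| = 93.7/94.82 = 0.9882.
Step 5 — Type: Im(Z) = -14.5 ⇒ leading (phase φ = -8.8°).

PF = 0.9882 (leading, φ = -8.8°)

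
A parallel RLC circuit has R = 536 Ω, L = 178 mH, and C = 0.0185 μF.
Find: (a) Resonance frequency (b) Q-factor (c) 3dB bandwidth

Step 1 — Resonance: ω₀ = 1/√(LC) = 1/√(0.178·1.85e-08) = 1.743e+04 rad/s.
Step 2 — f₀ = ω₀/(2π) = 2773 Hz.
Step 3 — Parallel Q: Q = R/(ω₀L) = 536/(1.743e+04·0.178) = 0.1728.
Step 4 — Bandwidth: Δω = ω₀/Q = 1.008e+05 rad/s; BW = Δω/(2π) = 1.605e+04 Hz.

(a) f₀ = 2773 Hz  (b) Q = 0.1728  (c) BW = 1.605e+04 Hz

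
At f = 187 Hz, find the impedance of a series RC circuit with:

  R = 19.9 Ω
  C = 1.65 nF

Step 1 — Angular frequency: ω = 2π·f = 2π·187 = 1175 rad/s.
Step 2 — Component impedances:
  R: Z = R = 19.9 Ω
  C: Z = 1/(jωC) = -j/(ω·C) = 0 - j5.158e+05 Ω
Step 3 — Series combination: Z_total = R + C = 19.9 - j5.158e+05 Ω = 5.158e+05∠-90.0° Ω.

Z = 19.9 - j5.158e+05 Ω = 5.158e+05∠-90.0° Ω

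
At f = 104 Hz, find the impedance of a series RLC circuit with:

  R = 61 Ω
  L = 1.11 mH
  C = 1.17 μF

Step 1 — Angular frequency: ω = 2π·f = 2π·104 = 653.5 rad/s.
Step 2 — Component impedances:
  R: Z = R = 61 Ω
  L: Z = jωL = j·653.5·0.00111 = 0 + j0.7253 Ω
  C: Z = 1/(jωC) = -j/(ω·C) = 0 - j1308 Ω
Step 3 — Series combination: Z_total = R + L + C = 61 - j1307 Ω = 1309∠-87.3° Ω.

Z = 61 - j1307 Ω = 1309∠-87.3° Ω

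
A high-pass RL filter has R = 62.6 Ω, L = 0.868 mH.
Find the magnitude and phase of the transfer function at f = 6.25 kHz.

Step 1 — Angular frequency: ω = 2π·6250 = 3.927e+04 rad/s.
Step 2 — Transfer function: H(jω) = jωL/(R + jωL).
Step 3 — Numerator jωL = j·34.09; denominator R + jωL = 62.6 + j34.09.
Step 4 — H = 0.2287 + j0.42.
Step 5 — Magnitude: |H| = 0.4782 (-6.4 dB); phase: φ = 61.4°.

|H| = 0.4782 (-6.4 dB), φ = 61.4°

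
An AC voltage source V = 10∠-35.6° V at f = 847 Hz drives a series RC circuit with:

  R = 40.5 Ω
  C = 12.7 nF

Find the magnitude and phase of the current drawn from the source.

Step 1 — Angular frequency: ω = 2π·f = 2π·847 = 5322 rad/s.
Step 2 — Component impedances:
  R: Z = R = 40.5 Ω
  C: Z = 1/(jωC) = -j/(ω·C) = 0 - j1.48e+04 Ω
Step 3 — Series combination: Z_total = R + C = 40.5 - j1.48e+04 Ω = 1.48e+04∠-89.8° Ω.
Step 4 — Source phasor: V = 10∠-35.6° V = 8.131 - j5.821 V.
Step 5 — Ohm's law: I = V / Z_total = (8.131 - j5.821) / (40.5 - j1.48e+04) = 0.0003949 + j0.0005485 A.
Step 6 — Convert to polar: |I| = 0.0006759 A, ∠I = 54.2°.

I = 0.0006759∠54.2° A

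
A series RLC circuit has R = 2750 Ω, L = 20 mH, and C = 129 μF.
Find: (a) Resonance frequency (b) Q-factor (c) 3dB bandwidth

Step 1 — Resonance: ω₀ = 1/√(LC) = 1/√(0.02·0.000129) = 622.6 rad/s.
Step 2 — f₀ = ω₀/(2π) = 99.09 Hz.
Step 3 — Series Q: Q = ω₀L/R = 622.6·0.02/2750 = 0.004528.
Step 4 — Bandwidth: Δω = ω₀/Q = 1.375e+05 rad/s; BW = Δω/(2π) = 2.188e+04 Hz.

(a) f₀ = 99.09 Hz  (b) Q = 0.004528  (c) BW = 2.188e+04 Hz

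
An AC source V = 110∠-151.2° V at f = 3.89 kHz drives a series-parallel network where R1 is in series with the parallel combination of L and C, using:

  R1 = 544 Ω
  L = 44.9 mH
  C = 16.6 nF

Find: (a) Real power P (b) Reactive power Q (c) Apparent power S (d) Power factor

Step 1 — Angular frequency: ω = 2π·f = 2π·3890 = 2.444e+04 rad/s.
Step 2 — Component impedances:
  R1: Z = R = 544 Ω
  L: Z = jωL = j·2.444e+04·0.0449 = 0 + j1097 Ω
  C: Z = 1/(jωC) = -j/(ω·C) = 0 - j2465 Ω
Step 3 — Parallel branch: L || C = 1/(1/L + 1/C) = 0 + j1978 Ω.
Step 4 — Series with R1: Z_total = R1 + (L || C) = 544 + j1978 Ω = 2052∠74.6° Ω.
Step 5 — Source phasor: V = 110∠-151.2° V = -96.39 - j52.99 V.
Step 6 — Current: I = V / Z = -0.03736 + j0.03845 A = 0.05361∠134.2° A.
Step 7 — Complex power: S = V·I* = 1.564 + j5.686 VA.
Step 8 — Real power: P = Re(S) = 1.564 W.
Step 9 — Reactive power: Q = Im(S) = 5.686 VAR.
Step 10 — Apparent power: |S| = 5.898 VA.
Step 11 — Power factor: PF = P/|S| = 0.2651 (lagging).

(a) P = 1.564 W  (b) Q = 5.686 VAR  (c) S = 5.898 VA  (d) PF = 0.2651 (lagging)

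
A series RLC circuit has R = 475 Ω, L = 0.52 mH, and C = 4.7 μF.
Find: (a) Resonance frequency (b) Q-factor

Step 1 — Resonance condition Im(Z)=0 gives ω₀ = 1/√(LC).
Step 2 — ω₀ = 1/√(0.00052·4.7e-06) = 2.023e+04 rad/s.
Step 3 — f₀ = ω₀/(2π) = 3219 Hz.
Step 4 — Series Q: Q = ω₀L/R = 2.023e+04·0.00052/475 = 0.02214.

(a) f₀ = 3219 Hz  (b) Q = 0.02214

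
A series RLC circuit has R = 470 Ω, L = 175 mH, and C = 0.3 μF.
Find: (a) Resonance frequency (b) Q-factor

Step 1 — Resonance condition Im(Z)=0 gives ω₀ = 1/√(LC).
Step 2 — ω₀ = 1/√(0.175·3e-07) = 4364 rad/s.
Step 3 — f₀ = ω₀/(2π) = 694.6 Hz.
Step 4 — Series Q: Q = ω₀L/R = 4364·0.175/470 = 1.625.

(a) f₀ = 694.6 Hz  (b) Q = 1.625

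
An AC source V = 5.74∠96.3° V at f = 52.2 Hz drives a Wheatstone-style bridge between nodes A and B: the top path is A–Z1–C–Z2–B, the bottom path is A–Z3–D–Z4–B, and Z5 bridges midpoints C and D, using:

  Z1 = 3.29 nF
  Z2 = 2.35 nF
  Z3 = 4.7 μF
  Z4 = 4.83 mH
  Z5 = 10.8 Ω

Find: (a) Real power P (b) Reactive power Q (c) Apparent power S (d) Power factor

Step 1 — Angular frequency: ω = 2π·f = 2π·52.2 = 328 rad/s.
Step 2 — Component impedances:
  Z1: Z = 1/(jωC) = -j/(ω·C) = 0 - j9.267e+05 Ω
  Z2: Z = 1/(jωC) = -j/(ω·C) = 0 - j1.297e+06 Ω
  Z3: Z = 1/(jωC) = -j/(ω·C) = 0 - j648.7 Ω
  Z4: Z = jωL = j·328·0.00483 = 0 + j1.584 Ω
  Z5: Z = R = 10.8 Ω
Step 3 — Bridge requires nodal analysis (the Z5 bridge couples midpoints C and D, so the two paths cannot be reduced to a simple series/parallel combination). Setting node B to ground and injecting 1 A at node A, the 3-node admittance system at A, C, D solves to V_A = Z_AB = 5.303e-06 - j646.7 Ω = 646.7∠-90.0° Ω.
Step 4 — Source phasor: V = 5.74∠96.3° V = -0.6299 + j5.705 V.
Step 5 — Current: I = V / Z = -0.008823 - j0.000974 A = 0.008876∠-173.7° A.
Step 6 — Complex power: S = V·I* = 4.178e-10 - j0.05095 VA.
Step 7 — Real power: P = Re(S) = 4.178e-10 W.
Step 8 — Reactive power: Q = Im(S) = -0.05095 VAR.
Step 9 — Apparent power: |S| = 0.05095 VA.
Step 10 — Power factor: PF = P/|S| = 8.201e-09 (leading).

(a) P = 4.178e-10 W  (b) Q = -0.05095 VAR  (c) S = 0.05095 VA  (d) PF = 8.201e-09 (leading)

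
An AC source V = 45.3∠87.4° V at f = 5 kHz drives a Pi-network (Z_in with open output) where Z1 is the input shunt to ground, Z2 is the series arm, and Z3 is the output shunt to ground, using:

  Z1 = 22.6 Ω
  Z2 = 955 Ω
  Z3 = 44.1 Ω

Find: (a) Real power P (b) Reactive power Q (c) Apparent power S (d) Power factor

Step 1 — Angular frequency: ω = 2π·f = 2π·5000 = 3.142e+04 rad/s.
Step 2 — Component impedances:
  Z1: Z = R = 22.6 Ω
  Z2: Z = R = 955 Ω
  Z3: Z = R = 44.1 Ω
Step 3 — With open output, the series arm Z2 and the output shunt Z3 appear in series to ground: Z2 + Z3 = 999.1 Ω.
Step 4 — Parallel with input shunt Z1: Z_in = Z1 || (Z2 + Z3) = 22.1 Ω = 22.1∠0.0° Ω.
Step 5 — Source phasor: V = 45.3∠87.4° V = 2.055 + j45.25 V.
Step 6 — Current: I = V / Z = 0.09298 + j2.048 A = 2.05∠87.4° A.
Step 7 — Complex power: S = V·I* = 92.85 VA.
Step 8 — Real power: P = Re(S) = 92.85 W.
Step 9 — Reactive power: Q = Im(S) = 0 VAR.
Step 10 — Apparent power: |S| = 92.85 VA.
Step 11 — Power factor: PF = P/|S| = 1 (unity).

(a) P = 92.85 W  (b) Q = 0 VAR  (c) S = 92.85 VA  (d) PF = 1 (unity)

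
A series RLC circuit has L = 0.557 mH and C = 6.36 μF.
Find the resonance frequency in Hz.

Step 1 — Resonance condition Im(Z)=0 gives ω₀ = 1/√(LC).
Step 2 — ω₀ = 1/√(0.000557·6.36e-06) = 1.68e+04 rad/s.
Step 3 — f₀ = ω₀/(2π) = 2674 Hz.

f₀ = 2674 Hz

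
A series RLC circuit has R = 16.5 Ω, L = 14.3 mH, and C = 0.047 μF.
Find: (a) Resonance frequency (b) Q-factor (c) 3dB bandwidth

Step 1 — Resonance condition Im(Z)=0 gives ω₀ = 1/√(LC).
Step 2 — ω₀ = 1/√(0.0143·4.7e-08) = 3.857e+04 rad/s.
Step 3 — f₀ = ω₀/(2π) = 6139 Hz.
Step 4 — Series Q: Q = ω₀L/R = 3.857e+04·0.0143/16.5 = 33.43.
Step 5 — 3dB bandwidth: Δω = ω₀/Q = 1154 rad/s; BW = Δω/(2π) = 183.6 Hz.

(a) f₀ = 6139 Hz  (b) Q = 33.43  (c) BW = 183.6 Hz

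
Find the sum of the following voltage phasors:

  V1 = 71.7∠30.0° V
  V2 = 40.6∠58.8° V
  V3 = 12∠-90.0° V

Step 1 — Convert each phasor to rectangular form:
  V1 = 71.7·(cos(30.0°) + j·sin(30.0°)) = 62.09 + j35.85 V
  V2 = 40.6·(cos(58.8°) + j·sin(58.8°)) = 21.03 + j34.73 V
  V3 = 12·(cos(-90.0°) + j·sin(-90.0°)) = 0 - j12 V
Step 2 — Sum components: V_total = 83.13 + j58.58 V.
Step 3 — Convert to polar: |V_total| = 101.7 V, ∠V_total = 35.2°.

V_total = 101.7∠35.2° V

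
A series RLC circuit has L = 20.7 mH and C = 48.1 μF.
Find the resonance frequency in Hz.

Step 1 — Resonance condition Im(Z)=0 gives ω₀ = 1/√(LC).
Step 2 — ω₀ = 1/√(0.0207·4.81e-05) = 1002 rad/s.
Step 3 — f₀ = ω₀/(2π) = 159.5 Hz.

f₀ = 159.5 Hz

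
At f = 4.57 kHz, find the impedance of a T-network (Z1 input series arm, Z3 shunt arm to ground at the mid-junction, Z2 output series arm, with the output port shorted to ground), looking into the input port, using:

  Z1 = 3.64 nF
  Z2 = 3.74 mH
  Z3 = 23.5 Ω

Step 1 — Angular frequency: ω = 2π·f = 2π·4570 = 2.871e+04 rad/s.
Step 2 — Component impedances:
  Z1: Z = 1/(jωC) = -j/(ω·C) = 0 - j9568 Ω
  Z2: Z = jωL = j·2.871e+04·0.00374 = 0 + j107.4 Ω
  Z3: Z = R = 23.5 Ω
Step 3 — With the output port shorted to ground, the output series arm Z2 runs from the junction to ground; the shunt arm Z3 also runs from the junction to ground. They appear in parallel: Z3 || Z2 = 22.43 + j4.907 Ω.
Step 4 — Series with input arm Z1: Z_in = Z1 + (Z3 || Z2) = 22.43 - j9563 Ω = 9563∠-89.9° Ω.

Z = 22.43 - j9563 Ω = 9563∠-89.9° Ω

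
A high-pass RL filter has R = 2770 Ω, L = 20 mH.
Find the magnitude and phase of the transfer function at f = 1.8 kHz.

Step 1 — Angular frequency: ω = 2π·1800 = 1.131e+04 rad/s.
Step 2 — Transfer function: H(jω) = jωL/(R + jωL).
Step 3 — Numerator jωL = j·226.2; denominator R + jωL = 2770 + j226.2.
Step 4 — H = 0.006624 + j0.08112.
Step 5 — Magnitude: |H| = 0.08139 (-21.8 dB); phase: φ = 85.3°.

|H| = 0.08139 (-21.8 dB), φ = 85.3°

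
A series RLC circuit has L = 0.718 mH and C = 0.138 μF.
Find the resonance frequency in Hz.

Step 1 — Resonance condition Im(Z)=0 gives ω₀ = 1/√(LC).
Step 2 — ω₀ = 1/√(0.000718·1.38e-07) = 1.005e+05 rad/s.
Step 3 — f₀ = ω₀/(2π) = 1.599e+04 Hz.

f₀ = 1.599e+04 Hz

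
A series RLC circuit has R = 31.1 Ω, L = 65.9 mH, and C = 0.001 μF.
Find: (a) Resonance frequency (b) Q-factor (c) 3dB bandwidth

Step 1 — Resonance condition Im(Z)=0 gives ω₀ = 1/√(LC).
Step 2 — ω₀ = 1/√(0.0659·1e-09) = 1.232e+05 rad/s.
Step 3 — f₀ = ω₀/(2π) = 1.961e+04 Hz.
Step 4 — Series Q: Q = ω₀L/R = 1.232e+05·0.0659/31.1 = 261.
Step 5 — 3dB bandwidth: Δω = ω₀/Q = 471.9 rad/s; BW = Δω/(2π) = 75.11 Hz.

(a) f₀ = 1.961e+04 Hz  (b) Q = 261  (c) BW = 75.11 Hz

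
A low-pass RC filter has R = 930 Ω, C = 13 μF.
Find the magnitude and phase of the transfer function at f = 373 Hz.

Step 1 — Angular frequency: ω = 2π·373 = 2344 rad/s.
Step 2 — Transfer function: H(jω) = 1/(1 + jωRC).
Step 3 — Denominator: 1 + jωRC = 1 + j·2344·930·1.3e-05 = 1 + j28.33.
Step 4 — H = 0.001244 - j0.03525.
Step 5 — Magnitude: |H| = 0.03527 (-29.1 dB); phase: φ = -88.0°.

|H| = 0.03527 (-29.1 dB), φ = -88.0°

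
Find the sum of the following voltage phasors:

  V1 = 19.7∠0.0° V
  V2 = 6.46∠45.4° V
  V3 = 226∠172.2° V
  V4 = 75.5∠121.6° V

Step 1 — Convert each phasor to rectangular form:
  V1 = 19.7·(cos(0.0°) + j·sin(0.0°)) = 19.7 V
  V2 = 6.46·(cos(45.4°) + j·sin(45.4°)) = 4.536 + j4.6 V
  V3 = 226·(cos(172.2°) + j·sin(172.2°)) = -223.9 + j30.67 V
  V4 = 75.5·(cos(121.6°) + j·sin(121.6°)) = -39.56 + j64.31 V
Step 2 — Sum components: V_total = -239.2 + j99.58 V.
Step 3 — Convert to polar: |V_total| = 259.1 V, ∠V_total = 157.4°.

V_total = 259.1∠157.4° V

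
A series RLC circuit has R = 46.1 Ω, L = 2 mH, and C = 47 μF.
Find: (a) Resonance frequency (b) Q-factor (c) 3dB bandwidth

Step 1 — Resonance condition Im(Z)=0 gives ω₀ = 1/√(LC).
Step 2 — ω₀ = 1/√(0.002·4.7e-05) = 3262 rad/s.
Step 3 — f₀ = ω₀/(2π) = 519.1 Hz.
Step 4 — Series Q: Q = ω₀L/R = 3262·0.002/46.1 = 0.1415.
Step 5 — 3dB bandwidth: Δω = ω₀/Q = 2.305e+04 rad/s; BW = Δω/(2π) = 3669 Hz.

(a) f₀ = 519.1 Hz  (b) Q = 0.1415  (c) BW = 3669 Hz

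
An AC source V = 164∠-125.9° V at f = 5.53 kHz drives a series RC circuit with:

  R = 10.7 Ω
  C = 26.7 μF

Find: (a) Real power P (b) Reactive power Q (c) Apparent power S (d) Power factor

Step 1 — Angular frequency: ω = 2π·f = 2π·5530 = 3.475e+04 rad/s.
Step 2 — Component impedances:
  R: Z = R = 10.7 Ω
  C: Z = 1/(jωC) = -j/(ω·C) = 0 - j1.078 Ω
Step 3 — Series combination: Z_total = R + C = 10.7 - j1.078 Ω = 10.75∠-5.8° Ω.
Step 4 — Source phasor: V = 164∠-125.9° V = -96.17 - j132.8 V.
Step 5 — Current: I = V / Z = -7.659 - j13.19 A = 15.25∠-120.1° A.
Step 6 — Complex power: S = V·I* = 2488 - j250.7 VA.
Step 7 — Real power: P = Re(S) = 2488 W.
Step 8 — Reactive power: Q = Im(S) = -250.7 VAR.
Step 9 — Apparent power: |S| = 2501 VA.
Step 10 — Power factor: PF = P/|S| = 0.995 (leading).

(a) P = 2488 W  (b) Q = -250.7 VAR  (c) S = 2501 VA  (d) PF = 0.995 (leading)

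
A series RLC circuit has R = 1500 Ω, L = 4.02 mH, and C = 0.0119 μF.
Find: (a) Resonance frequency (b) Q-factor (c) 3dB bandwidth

Step 1 — Resonance: ω₀ = 1/√(LC) = 1/√(0.00402·1.19e-08) = 1.446e+05 rad/s.
Step 2 — f₀ = ω₀/(2π) = 2.301e+04 Hz.
Step 3 — Series Q: Q = ω₀L/R = 1.446e+05·0.00402/1500 = 0.3875.
Step 4 — Bandwidth: Δω = ω₀/Q = 3.731e+05 rad/s; BW = Δω/(2π) = 5.939e+04 Hz.

(a) f₀ = 2.301e+04 Hz  (b) Q = 0.3875  (c) BW = 5.939e+04 Hz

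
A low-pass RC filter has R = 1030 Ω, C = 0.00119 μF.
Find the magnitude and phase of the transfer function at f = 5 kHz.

Step 1 — Angular frequency: ω = 2π·5000 = 3.142e+04 rad/s.
Step 2 — Transfer function: H(jω) = 1/(1 + jωRC).
Step 3 — Denominator: 1 + jωRC = 1 + j·3.142e+04·1030·1.19e-09 = 1 + j0.03851.
Step 4 — H = 0.9985 - j0.03845.
Step 5 — Magnitude: |H| = 0.9993 (-0.0 dB); phase: φ = -2.2°.

|H| = 0.9993 (-0.0 dB), φ = -2.2°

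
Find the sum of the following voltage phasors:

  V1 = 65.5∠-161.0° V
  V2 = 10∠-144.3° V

Step 1 — Convert each phasor to rectangular form:
  V1 = 65.5·(cos(-161.0°) + j·sin(-161.0°)) = -61.93 - j21.32 V
  V2 = 10·(cos(-144.3°) + j·sin(-144.3°)) = -8.121 - j5.835 V
Step 2 — Sum components: V_total = -70.05 - j27.16 V.
Step 3 — Convert to polar: |V_total| = 75.13 V, ∠V_total = -158.8°.

V_total = 75.13∠-158.8° V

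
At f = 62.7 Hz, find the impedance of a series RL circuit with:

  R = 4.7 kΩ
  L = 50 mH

Step 1 — Angular frequency: ω = 2π·f = 2π·62.7 = 394 rad/s.
Step 2 — Component impedances:
  R: Z = R = 4700 Ω
  L: Z = jωL = j·394·0.05 = 0 + j19.7 Ω
Step 3 — Series combination: Z_total = R + L = 4700 + j19.7 Ω = 4700∠0.2° Ω.

Z = 4700 + j19.7 Ω = 4700∠0.2° Ω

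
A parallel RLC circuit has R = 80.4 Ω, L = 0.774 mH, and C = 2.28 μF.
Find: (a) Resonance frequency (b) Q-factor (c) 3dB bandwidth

Step 1 — Resonance: ω₀ = 1/√(LC) = 1/√(0.000774·2.28e-06) = 2.38e+04 rad/s.
Step 2 — f₀ = ω₀/(2π) = 3789 Hz.
Step 3 — Parallel Q: Q = R/(ω₀L) = 80.4/(2.38e+04·0.000774) = 4.364.
Step 4 — Bandwidth: Δω = ω₀/Q = 5455 rad/s; BW = Δω/(2π) = 868.2 Hz.

(a) f₀ = 3789 Hz  (b) Q = 4.364  (c) BW = 868.2 Hz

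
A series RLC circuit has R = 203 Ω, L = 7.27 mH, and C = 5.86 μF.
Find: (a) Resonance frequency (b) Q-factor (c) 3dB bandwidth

Step 1 — Resonance: ω₀ = 1/√(LC) = 1/√(0.00727·5.86e-06) = 4845 rad/s.
Step 2 — f₀ = ω₀/(2π) = 771.1 Hz.
Step 3 — Series Q: Q = ω₀L/R = 4845·0.00727/203 = 0.1735.
Step 4 — Bandwidth: Δω = ω₀/Q = 2.792e+04 rad/s; BW = Δω/(2π) = 4444 Hz.

(a) f₀ = 771.1 Hz  (b) Q = 0.1735  (c) BW = 4444 Hz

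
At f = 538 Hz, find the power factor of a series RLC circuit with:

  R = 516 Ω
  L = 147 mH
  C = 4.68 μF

Step 1 — Angular frequency: ω = 2π·f = 2π·538 = 3380 rad/s.
Step 2 — Component impedances:
  R: Z = R = 516 Ω
  L: Z = jωL = j·3380·0.147 = 0 + j496.9 Ω
  C: Z = 1/(jωC) = -j/(ω·C) = 0 - j63.21 Ω
Step 3 — Series combination: Z_total = R + L + C = 516 + j433.7 Ω = 674.1∠40.0° Ω.
Step 4 — Power factor: PF = cos(φ) = Re(Z)/|Z| = 516/674.1 = 0.7655.
Step 5 — Type: Im(Z) = 433.7 ⇒ lagging (phase φ = 40.0°).

PF = 0.7655 (lagging, φ = 40.0°)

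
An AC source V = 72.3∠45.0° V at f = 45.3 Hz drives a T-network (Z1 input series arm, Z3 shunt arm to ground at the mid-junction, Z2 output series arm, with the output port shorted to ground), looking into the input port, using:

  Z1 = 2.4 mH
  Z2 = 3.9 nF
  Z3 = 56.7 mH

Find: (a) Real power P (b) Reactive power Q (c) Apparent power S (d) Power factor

Step 1 — Angular frequency: ω = 2π·f = 2π·45.3 = 284.6 rad/s.
Step 2 — Component impedances:
  Z1: Z = jωL = j·284.6·0.0024 = 0 + j0.6831 Ω
  Z2: Z = 1/(jωC) = -j/(ω·C) = 0 - j9.009e+05 Ω
  Z3: Z = jωL = j·284.6·0.0567 = 0 + j16.14 Ω
Step 3 — With the output port shorted to ground, the output series arm Z2 runs from the junction to ground; the shunt arm Z3 also runs from the junction to ground. They appear in parallel: Z3 || Z2 = 0 + j16.14 Ω.
Step 4 — Series with input arm Z1: Z_in = Z1 + (Z3 || Z2) = 0 + j16.82 Ω = 16.82∠90.0° Ω.
Step 5 — Source phasor: V = 72.3∠45.0° V = 51.12 + j51.12 V.
Step 6 — Current: I = V / Z = 3.039 - j3.039 A = 4.298∠-45.0° A.
Step 7 — Complex power: S = V·I* = 0 + j310.7 VA.
Step 8 — Real power: P = Re(S) = 0 W.
Step 9 — Reactive power: Q = Im(S) = 310.7 VAR.
Step 10 — Apparent power: |S| = 310.7 VA.
Step 11 — Power factor: PF = P/|S| = 0 (lagging).

(a) P = 0 W  (b) Q = 310.7 VAR  (c) S = 310.7 VA  (d) PF = 0 (lagging)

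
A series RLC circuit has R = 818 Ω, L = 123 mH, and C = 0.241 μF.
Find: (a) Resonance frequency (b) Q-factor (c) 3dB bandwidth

Step 1 — Resonance: ω₀ = 1/√(LC) = 1/√(0.123·2.41e-07) = 5808 rad/s.
Step 2 — f₀ = ω₀/(2π) = 924.4 Hz.
Step 3 — Series Q: Q = ω₀L/R = 5808·0.123/818 = 0.8734.
Step 4 — Bandwidth: Δω = ω₀/Q = 6650 rad/s; BW = Δω/(2π) = 1058 Hz.

(a) f₀ = 924.4 Hz  (b) Q = 0.8734  (c) BW = 1058 Hz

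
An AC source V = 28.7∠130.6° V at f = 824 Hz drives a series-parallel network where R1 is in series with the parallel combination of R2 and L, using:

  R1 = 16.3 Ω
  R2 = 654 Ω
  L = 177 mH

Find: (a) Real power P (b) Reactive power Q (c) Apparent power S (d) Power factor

Step 1 — Angular frequency: ω = 2π·f = 2π·824 = 5177 rad/s.
Step 2 — Component impedances:
  R1: Z = R = 16.3 Ω
  R2: Z = R = 654 Ω
  L: Z = jωL = j·5177·0.177 = 0 + j916.4 Ω
Step 3 — Parallel branch: R2 || L = 1/(1/R2 + 1/L) = 433.3 + j309.2 Ω.
Step 4 — Series with R1: Z_total = R1 + (R2 || L) = 449.6 + j309.2 Ω = 545.7∠34.5° Ω.
Step 5 — Source phasor: V = 28.7∠130.6° V = -18.68 + j21.79 V.
Step 6 — Current: I = V / Z = -0.005571 + j0.0523 A = 0.05259∠96.1° A.
Step 7 — Complex power: S = V·I* = 1.244 + j0.8554 VA.
Step 8 — Real power: P = Re(S) = 1.244 W.
Step 9 — Reactive power: Q = Im(S) = 0.8554 VAR.
Step 10 — Apparent power: |S| = 1.509 VA.
Step 11 — Power factor: PF = P/|S| = 0.8239 (lagging).

(a) P = 1.244 W  (b) Q = 0.8554 VAR  (c) S = 1.509 VA  (d) PF = 0.8239 (lagging)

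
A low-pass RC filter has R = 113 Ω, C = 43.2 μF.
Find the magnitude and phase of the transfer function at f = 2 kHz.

Step 1 — Angular frequency: ω = 2π·2000 = 1.257e+04 rad/s.
Step 2 — Transfer function: H(jω) = 1/(1 + jωRC).
Step 3 — Denominator: 1 + jωRC = 1 + j·1.257e+04·113·4.32e-05 = 1 + j61.34.
Step 4 — H = 0.0002657 - j0.0163.
Step 5 — Magnitude: |H| = 0.0163 (-35.8 dB); phase: φ = -89.1°.

|H| = 0.0163 (-35.8 dB), φ = -89.1°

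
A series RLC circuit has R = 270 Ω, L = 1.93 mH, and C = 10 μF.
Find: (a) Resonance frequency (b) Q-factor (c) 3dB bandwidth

Step 1 — Resonance: ω₀ = 1/√(LC) = 1/√(0.00193·1e-05) = 7198 rad/s.
Step 2 — f₀ = ω₀/(2π) = 1146 Hz.
Step 3 — Series Q: Q = ω₀L/R = 7198·0.00193/270 = 0.05145.
Step 4 — Bandwidth: Δω = ω₀/Q = 1.399e+05 rad/s; BW = Δω/(2π) = 2.227e+04 Hz.

(a) f₀ = 1146 Hz  (b) Q = 0.05145  (c) BW = 2.227e+04 Hz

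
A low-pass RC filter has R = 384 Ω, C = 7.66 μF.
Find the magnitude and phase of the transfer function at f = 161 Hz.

Step 1 — Angular frequency: ω = 2π·161 = 1012 rad/s.
Step 2 — Transfer function: H(jω) = 1/(1 + jωRC).
Step 3 — Denominator: 1 + jωRC = 1 + j·1012·384·7.66e-06 = 1 + j2.976.
Step 4 — H = 0.1015 - j0.302.
Step 5 — Magnitude: |H| = 0.3186 (-9.9 dB); phase: φ = -71.4°.

|H| = 0.3186 (-9.9 dB), φ = -71.4°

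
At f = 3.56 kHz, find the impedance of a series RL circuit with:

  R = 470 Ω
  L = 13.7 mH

Step 1 — Angular frequency: ω = 2π·f = 2π·3560 = 2.237e+04 rad/s.
Step 2 — Component impedances:
  R: Z = R = 470 Ω
  L: Z = jωL = j·2.237e+04·0.0137 = 0 + j306.4 Ω
Step 3 — Series combination: Z_total = R + L = 470 + j306.4 Ω = 561.1∠33.1° Ω.

Z = 470 + j306.4 Ω = 561.1∠33.1° Ω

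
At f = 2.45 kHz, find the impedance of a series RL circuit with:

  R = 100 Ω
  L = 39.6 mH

Step 1 — Angular frequency: ω = 2π·f = 2π·2450 = 1.539e+04 rad/s.
Step 2 — Component impedances:
  R: Z = R = 100 Ω
  L: Z = jωL = j·1.539e+04·0.0396 = 0 + j609.6 Ω
Step 3 — Series combination: Z_total = R + L = 100 + j609.6 Ω = 617.7∠80.7° Ω.

Z = 100 + j609.6 Ω = 617.7∠80.7° Ω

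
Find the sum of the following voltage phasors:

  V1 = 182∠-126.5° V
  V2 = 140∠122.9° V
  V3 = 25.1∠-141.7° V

Step 1 — Convert each phasor to rectangular form:
  V1 = 182·(cos(-126.5°) + j·sin(-126.5°)) = -108.3 - j146.3 V
  V2 = 140·(cos(122.9°) + j·sin(122.9°)) = -76.04 + j117.5 V
  V3 = 25.1·(cos(-141.7°) + j·sin(-141.7°)) = -19.7 - j15.56 V
Step 2 — Sum components: V_total = -204 - j44.31 V.
Step 3 — Convert to polar: |V_total| = 208.8 V, ∠V_total = -167.7°.

V_total = 208.8∠-167.7° V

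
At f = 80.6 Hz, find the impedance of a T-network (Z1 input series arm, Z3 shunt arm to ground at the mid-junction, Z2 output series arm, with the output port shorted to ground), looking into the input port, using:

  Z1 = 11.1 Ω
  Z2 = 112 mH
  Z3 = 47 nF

Step 1 — Angular frequency: ω = 2π·f = 2π·80.6 = 506.4 rad/s.
Step 2 — Component impedances:
  Z1: Z = R = 11.1 Ω
  Z2: Z = jωL = j·506.4·0.112 = 0 + j56.72 Ω
  Z3: Z = 1/(jωC) = -j/(ω·C) = 0 - j4.201e+04 Ω
Step 3 — With the output port shorted to ground, the output series arm Z2 runs from the junction to ground; the shunt arm Z3 also runs from the junction to ground. They appear in parallel: Z3 || Z2 = 0 + j56.8 Ω.
Step 4 — Series with input arm Z1: Z_in = Z1 + (Z3 || Z2) = 11.1 + j56.8 Ω = 57.87∠78.9° Ω.

Z = 11.1 + j56.8 Ω = 57.87∠78.9° Ω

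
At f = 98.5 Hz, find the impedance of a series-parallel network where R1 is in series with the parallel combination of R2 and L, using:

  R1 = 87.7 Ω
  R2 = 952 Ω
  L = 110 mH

Step 1 — Angular frequency: ω = 2π·f = 2π·98.5 = 618.9 rad/s.
Step 2 — Component impedances:
  R1: Z = R = 87.7 Ω
  R2: Z = R = 952 Ω
  L: Z = jωL = j·618.9·0.11 = 0 + j68.08 Ω
Step 3 — Parallel branch: R2 || L = 1/(1/R2 + 1/L) = 4.844 + j67.73 Ω.
Step 4 — Series with R1: Z_total = R1 + (R2 || L) = 92.54 + j67.73 Ω = 114.7∠36.2° Ω.

Z = 92.54 + j67.73 Ω = 114.7∠36.2° Ω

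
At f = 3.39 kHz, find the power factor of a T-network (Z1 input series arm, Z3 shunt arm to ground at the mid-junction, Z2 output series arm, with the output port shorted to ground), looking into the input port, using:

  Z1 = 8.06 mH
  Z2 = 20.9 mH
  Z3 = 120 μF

Step 1 — Angular frequency: ω = 2π·f = 2π·3390 = 2.13e+04 rad/s.
Step 2 — Component impedances:
  Z1: Z = jωL = j·2.13e+04·0.00806 = 0 + j171.7 Ω
  Z2: Z = jωL = j·2.13e+04·0.0209 = 0 + j445.2 Ω
  Z3: Z = 1/(jωC) = -j/(ω·C) = 0 - j0.3912 Ω
Step 3 — With the output port shorted to ground, the output series arm Z2 runs from the junction to ground; the shunt arm Z3 also runs from the junction to ground. They appear in parallel: Z3 || Z2 = 0 - j0.3916 Ω.
Step 4 — Series with input arm Z1: Z_in = Z1 + (Z3 || Z2) = 0 + j171.3 Ω = 171.3∠90.0° Ω.
Step 5 — Power factor: PF = cos(φ) = Re(Z)/|Z| = 0/171.3 = 0.
Step 6 — Type: Im(Z) = 171.3 ⇒ lagging (phase φ = 90.0°).

PF = 0 (lagging, φ = 90.0°)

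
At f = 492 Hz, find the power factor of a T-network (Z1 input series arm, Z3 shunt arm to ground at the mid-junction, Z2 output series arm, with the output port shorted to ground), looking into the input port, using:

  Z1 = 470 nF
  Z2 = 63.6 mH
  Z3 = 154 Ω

Step 1 — Angular frequency: ω = 2π·f = 2π·492 = 3091 rad/s.
Step 2 — Component impedances:
  Z1: Z = 1/(jωC) = -j/(ω·C) = 0 - j688.3 Ω
  Z2: Z = jωL = j·3091·0.0636 = 0 + j196.6 Ω
  Z3: Z = R = 154 Ω
Step 3 — With the output port shorted to ground, the output series arm Z2 runs from the junction to ground; the shunt arm Z3 also runs from the junction to ground. They appear in parallel: Z3 || Z2 = 95.44 + j74.76 Ω.
Step 4 — Series with input arm Z1: Z_in = Z1 + (Z3 || Z2) = 95.44 - j613.5 Ω = 620.9∠-81.2° Ω.
Step 5 — Power factor: PF = cos(φ) = Re(Z)/|Z| = 95.44/620.9 = 0.1537.
Step 6 — Type: Im(Z) = -613.5 ⇒ leading (phase φ = -81.2°).

PF = 0.1537 (leading, φ = -81.2°)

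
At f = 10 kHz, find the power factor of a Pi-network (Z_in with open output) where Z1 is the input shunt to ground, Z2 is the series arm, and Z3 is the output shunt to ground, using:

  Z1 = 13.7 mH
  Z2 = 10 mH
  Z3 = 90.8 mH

Step 1 — Angular frequency: ω = 2π·f = 2π·1e+04 = 6.283e+04 rad/s.
Step 2 — Component impedances:
  Z1: Z = jωL = j·6.283e+04·0.0137 = 0 + j860.8 Ω
  Z2: Z = jωL = j·6.283e+04·0.01 = 0 + j628.3 Ω
  Z3: Z = jωL = j·6.283e+04·0.0908 = 0 + j5705 Ω
Step 3 — With open output, the series arm Z2 and the output shunt Z3 appear in series to ground: Z2 + Z3 = 0 + j6333 Ω.
Step 4 — Parallel with input shunt Z1: Z_in = Z1 || (Z2 + Z3) = 0 + j757.8 Ω = 757.8∠90.0° Ω.
Step 5 — Power factor: PF = cos(φ) = Re(Z)/|Z| = -0/757.8 = -0.
Step 6 — Type: Im(Z) = 757.8 ⇒ lagging (phase φ = 90.0°).

PF = -0 (lagging, φ = 90.0°)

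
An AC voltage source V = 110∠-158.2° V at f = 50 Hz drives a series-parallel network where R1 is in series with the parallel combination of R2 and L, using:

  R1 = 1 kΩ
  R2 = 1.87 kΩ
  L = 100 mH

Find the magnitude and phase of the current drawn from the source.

Step 1 — Angular frequency: ω = 2π·f = 2π·50 = 314.2 rad/s.
Step 2 — Component impedances:
  R1: Z = R = 1000 Ω
  R2: Z = R = 1870 Ω
  L: Z = jωL = j·314.2·0.1 = 0 + j31.42 Ω
Step 3 — Parallel branch: R2 || L = 1/(1/R2 + 1/L) = 0.5276 + j31.41 Ω.
Step 4 — Series with R1: Z_total = R1 + (R2 || L) = 1001 + j31.41 Ω = 1001∠1.8° Ω.
Step 5 — Source phasor: V = 110∠-158.2° V = -102.1 - j40.85 V.
Step 6 — Ohm's law: I = V / Z_total = (-102.1 - j40.85) / (1001 + j31.41) = -0.1033 - j0.03759 A.
Step 7 — Convert to polar: |I| = 0.1099 A, ∠I = -160.0°.

I = 0.1099∠-160.0° A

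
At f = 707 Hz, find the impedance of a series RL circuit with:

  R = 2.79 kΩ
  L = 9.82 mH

Step 1 — Angular frequency: ω = 2π·f = 2π·707 = 4442 rad/s.
Step 2 — Component impedances:
  R: Z = R = 2790 Ω
  L: Z = jωL = j·4442·0.00982 = 0 + j43.62 Ω
Step 3 — Series combination: Z_total = R + L = 2790 + j43.62 Ω = 2790∠0.9° Ω.

Z = 2790 + j43.62 Ω = 2790∠0.9° Ω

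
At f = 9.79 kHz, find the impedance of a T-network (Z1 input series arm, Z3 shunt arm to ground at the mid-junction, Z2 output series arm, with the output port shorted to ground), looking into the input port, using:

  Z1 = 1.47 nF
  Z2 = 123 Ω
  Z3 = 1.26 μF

Step 1 — Angular frequency: ω = 2π·f = 2π·9790 = 6.151e+04 rad/s.
Step 2 — Component impedances:
  Z1: Z = 1/(jωC) = -j/(ω·C) = 0 - j1.106e+04 Ω
  Z2: Z = R = 123 Ω
  Z3: Z = 1/(jωC) = -j/(ω·C) = 0 - j12.9 Ω
Step 3 — With the output port shorted to ground, the output series arm Z2 runs from the junction to ground; the shunt arm Z3 also runs from the junction to ground. They appear in parallel: Z3 || Z2 = 1.339 - j12.76 Ω.
Step 4 — Series with input arm Z1: Z_in = Z1 + (Z3 || Z2) = 1.339 - j1.107e+04 Ω = 1.107e+04∠-90.0° Ω.

Z = 1.339 - j1.107e+04 Ω = 1.107e+04∠-90.0° Ω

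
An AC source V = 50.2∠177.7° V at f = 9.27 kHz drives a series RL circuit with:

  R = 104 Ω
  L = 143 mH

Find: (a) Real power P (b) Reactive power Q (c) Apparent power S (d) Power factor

Step 1 — Angular frequency: ω = 2π·f = 2π·9270 = 5.825e+04 rad/s.
Step 2 — Component impedances:
  R: Z = R = 104 Ω
  L: Z = jωL = j·5.825e+04·0.143 = 0 + j8329 Ω
Step 3 — Series combination: Z_total = R + L = 104 + j8329 Ω = 8330∠89.3° Ω.
Step 4 — Source phasor: V = 50.2∠177.7° V = -50.16 + j2.015 V.
Step 5 — Current: I = V / Z = 0.0001667 + j0.006024 A = 0.006027∠88.4° A.
Step 6 — Complex power: S = V·I* = 0.003777 + j0.3025 VA.
Step 7 — Real power: P = Re(S) = 0.003777 W.
Step 8 — Reactive power: Q = Im(S) = 0.3025 VAR.
Step 9 — Apparent power: |S| = 0.3025 VA.
Step 10 — Power factor: PF = P/|S| = 0.01249 (lagging).

(a) P = 0.003777 W  (b) Q = 0.3025 VAR  (c) S = 0.3025 VA  (d) PF = 0.01249 (lagging)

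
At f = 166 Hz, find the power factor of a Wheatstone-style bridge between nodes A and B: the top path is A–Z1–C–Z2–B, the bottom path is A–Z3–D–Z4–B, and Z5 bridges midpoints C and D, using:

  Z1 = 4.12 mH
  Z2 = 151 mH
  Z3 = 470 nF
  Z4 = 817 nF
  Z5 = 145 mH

Step 1 — Angular frequency: ω = 2π·f = 2π·166 = 1043 rad/s.
Step 2 — Component impedances:
  Z1: Z = jωL = j·1043·0.00412 = 0 + j4.297 Ω
  Z2: Z = jωL = j·1043·0.151 = 0 + j157.5 Ω
  Z3: Z = 1/(jωC) = -j/(ω·C) = 0 - j2040 Ω
  Z4: Z = 1/(jωC) = -j/(ω·C) = 0 - j1174 Ω
  Z5: Z = jωL = j·1043·0.145 = 0 + j151.2 Ω
Step 3 — Bridge requires nodal analysis (the Z5 bridge couples midpoints C and D, so the two paths cannot be reduced to a simple series/parallel combination). Setting node B to ground and injecting 1 A at node A, the 3-node admittance system at A, C, D solves to V_A = Z_AB = 0 + j190.8 Ω = 190.8∠90.0° Ω.
Step 4 — Power factor: PF = cos(φ) = Re(Z)/|Z| = 0/190.8 = 0.
Step 5 — Type: Im(Z) = 190.8 ⇒ lagging (phase φ = 90.0°).

PF = 0 (lagging, φ = 90.0°)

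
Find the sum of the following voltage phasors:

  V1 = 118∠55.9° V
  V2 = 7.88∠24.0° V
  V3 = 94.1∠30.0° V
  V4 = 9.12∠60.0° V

Step 1 — Convert each phasor to rectangular form:
  V1 = 118·(cos(55.9°) + j·sin(55.9°)) = 66.16 + j97.71 V
  V2 = 7.88·(cos(24.0°) + j·sin(24.0°)) = 7.199 + j3.205 V
  V3 = 94.1·(cos(30.0°) + j·sin(30.0°)) = 81.49 + j47.05 V
  V4 = 9.12·(cos(60.0°) + j·sin(60.0°)) = 4.56 + j7.898 V
Step 2 — Sum components: V_total = 159.4 + j155.9 V.
Step 3 — Convert to polar: |V_total| = 222.9 V, ∠V_total = 44.4°.

V_total = 222.9∠44.4° V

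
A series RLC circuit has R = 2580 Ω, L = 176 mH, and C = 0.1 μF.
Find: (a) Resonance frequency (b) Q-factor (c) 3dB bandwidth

Step 1 — Resonance condition Im(Z)=0 gives ω₀ = 1/√(LC).
Step 2 — ω₀ = 1/√(0.176·1e-07) = 7538 rad/s.
Step 3 — f₀ = ω₀/(2π) = 1200 Hz.
Step 4 — Series Q: Q = ω₀L/R = 7538·0.176/2580 = 0.5142.
Step 5 — 3dB bandwidth: Δω = ω₀/Q = 1.466e+04 rad/s; BW = Δω/(2π) = 2333 Hz.

(a) f₀ = 1200 Hz  (b) Q = 0.5142  (c) BW = 2333 Hz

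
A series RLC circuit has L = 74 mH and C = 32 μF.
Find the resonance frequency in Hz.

Step 1 — Resonance condition Im(Z)=0 gives ω₀ = 1/√(LC).
Step 2 — ω₀ = 1/√(0.074·3.2e-05) = 649.8 rad/s.
Step 3 — f₀ = ω₀/(2π) = 103.4 Hz.

f₀ = 103.4 Hz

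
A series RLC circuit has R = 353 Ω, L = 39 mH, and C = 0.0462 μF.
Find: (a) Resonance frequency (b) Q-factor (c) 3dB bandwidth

Step 1 — Resonance: ω₀ = 1/√(LC) = 1/√(0.039·4.62e-08) = 2.356e+04 rad/s.
Step 2 — f₀ = ω₀/(2π) = 3749 Hz.
Step 3 — Series Q: Q = ω₀L/R = 2.356e+04·0.039/353 = 2.603.
Step 4 — Bandwidth: Δω = ω₀/Q = 9051 rad/s; BW = Δω/(2π) = 1441 Hz.

(a) f₀ = 3749 Hz  (b) Q = 2.603  (c) BW = 1441 Hz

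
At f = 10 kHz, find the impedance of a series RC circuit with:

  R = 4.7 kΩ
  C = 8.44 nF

Step 1 — Angular frequency: ω = 2π·f = 2π·1e+04 = 6.283e+04 rad/s.
Step 2 — Component impedances:
  R: Z = R = 4700 Ω
  C: Z = 1/(jωC) = -j/(ω·C) = 0 - j1886 Ω
Step 3 — Series combination: Z_total = R + C = 4700 - j1886 Ω = 5064∠-21.9° Ω.

Z = 4700 - j1886 Ω = 5064∠-21.9° Ω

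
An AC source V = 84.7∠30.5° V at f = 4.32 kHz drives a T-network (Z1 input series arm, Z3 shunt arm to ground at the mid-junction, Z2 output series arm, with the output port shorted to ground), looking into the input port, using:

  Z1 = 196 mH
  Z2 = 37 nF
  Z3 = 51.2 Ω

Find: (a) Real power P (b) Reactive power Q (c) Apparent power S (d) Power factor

Step 1 — Angular frequency: ω = 2π·f = 2π·4320 = 2.714e+04 rad/s.
Step 2 — Component impedances:
  Z1: Z = jωL = j·2.714e+04·0.196 = 0 + j5320 Ω
  Z2: Z = 1/(jωC) = -j/(ω·C) = 0 - j995.7 Ω
  Z3: Z = R = 51.2 Ω
Step 3 — With the output port shorted to ground, the output series arm Z2 runs from the junction to ground; the shunt arm Z3 also runs from the junction to ground. They appear in parallel: Z3 || Z2 = 51.06 - j2.626 Ω.
Step 4 — Series with input arm Z1: Z_in = Z1 + (Z3 || Z2) = 51.06 + j5317 Ω = 5318∠89.4° Ω.
Step 5 — Source phasor: V = 84.7∠30.5° V = 72.98 + j42.99 V.
Step 6 — Current: I = V / Z = 0.008215 - j0.01365 A = 0.01593∠-58.9° A.
Step 7 — Complex power: S = V·I* = 0.01296 + j1.349 VA.
Step 8 — Real power: P = Re(S) = 0.01296 W.
Step 9 — Reactive power: Q = Im(S) = 1.349 VAR.
Step 10 — Apparent power: |S| = 1.349 VA.
Step 11 — Power factor: PF = P/|S| = 0.009603 (lagging).

(a) P = 0.01296 W  (b) Q = 1.349 VAR  (c) S = 1.349 VA  (d) PF = 0.009603 (lagging)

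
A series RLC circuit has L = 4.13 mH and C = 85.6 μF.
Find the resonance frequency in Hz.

Step 1 — Resonance condition Im(Z)=0 gives ω₀ = 1/√(LC).
Step 2 — ω₀ = 1/√(0.00413·8.56e-05) = 1682 rad/s.
Step 3 — f₀ = ω₀/(2π) = 267.7 Hz.

f₀ = 267.7 Hz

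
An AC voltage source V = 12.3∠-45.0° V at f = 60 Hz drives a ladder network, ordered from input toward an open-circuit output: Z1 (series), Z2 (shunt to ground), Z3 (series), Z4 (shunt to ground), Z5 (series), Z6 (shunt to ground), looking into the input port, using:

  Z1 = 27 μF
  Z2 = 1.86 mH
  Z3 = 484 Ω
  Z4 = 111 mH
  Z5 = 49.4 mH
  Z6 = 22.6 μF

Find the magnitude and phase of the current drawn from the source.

Step 1 — Angular frequency: ω = 2π·f = 2π·60 = 377 rad/s.
Step 2 — Component impedances:
  Z1: Z = 1/(jωC) = -j/(ω·C) = 0 - j98.24 Ω
  Z2: Z = jωL = j·377·0.00186 = 0 + j0.7012 Ω
  Z3: Z = R = 484 Ω
  Z4: Z = jωL = j·377·0.111 = 0 + j41.85 Ω
  Z5: Z = jωL = j·377·0.0494 = 0 + j18.62 Ω
  Z6: Z = 1/(jωC) = -j/(ω·C) = 0 - j117.4 Ω
Step 3 — Ladder network (open output): work backward from the far end, alternating series and parallel combinations. Z_in = 0.0009931 - j97.54 Ω = 97.54∠-90.0° Ω.
Step 4 — Source phasor: V = 12.3∠-45.0° V = 8.697 - j8.697 V.
Step 5 — Ohm's law: I = V / Z_total = (8.697 - j8.697) / (0.0009931 - j97.54) = 0.08917 + j0.08916 A.
Step 6 — Convert to polar: |I| = 0.1261 A, ∠I = 45.0°.

I = 0.1261∠45.0° A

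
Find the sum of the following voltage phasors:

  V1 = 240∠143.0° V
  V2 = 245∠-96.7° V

Step 1 — Convert each phasor to rectangular form:
  V1 = 240·(cos(143.0°) + j·sin(143.0°)) = -191.7 + j144.4 V
  V2 = 245·(cos(-96.7°) + j·sin(-96.7°)) = -28.58 - j243.3 V
Step 2 — Sum components: V_total = -220.3 - j98.89 V.
Step 3 — Convert to polar: |V_total| = 241.4 V, ∠V_total = -155.8°.

V_total = 241.4∠-155.8° V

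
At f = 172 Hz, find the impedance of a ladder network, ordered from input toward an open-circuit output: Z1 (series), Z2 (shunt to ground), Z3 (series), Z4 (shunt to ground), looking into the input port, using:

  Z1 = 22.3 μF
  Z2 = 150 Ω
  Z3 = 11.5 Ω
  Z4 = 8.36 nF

Step 1 — Angular frequency: ω = 2π·f = 2π·172 = 1081 rad/s.
Step 2 — Component impedances:
  Z1: Z = 1/(jωC) = -j/(ω·C) = 0 - j41.49 Ω
  Z2: Z = R = 150 Ω
  Z3: Z = R = 11.5 Ω
  Z4: Z = 1/(jωC) = -j/(ω·C) = 0 - j1.107e+05 Ω
Step 3 — Ladder network (open output): work backward from the far end, alternating series and parallel combinations. Z_in = 150 - j41.7 Ω = 155.7∠-15.5° Ω.

Z = 150 - j41.7 Ω = 155.7∠-15.5° Ω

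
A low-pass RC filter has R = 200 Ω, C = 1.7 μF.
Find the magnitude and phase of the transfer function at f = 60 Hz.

Step 1 — Angular frequency: ω = 2π·60 = 377 rad/s.
Step 2 — Transfer function: H(jω) = 1/(1 + jωRC).
Step 3 — Denominator: 1 + jωRC = 1 + j·377·200·1.7e-06 = 1 + j0.1282.
Step 4 — H = 0.9838 - j0.1261.
Step 5 — Magnitude: |H| = 0.9919 (-0.1 dB); phase: φ = -7.3°.

|H| = 0.9919 (-0.1 dB), φ = -7.3°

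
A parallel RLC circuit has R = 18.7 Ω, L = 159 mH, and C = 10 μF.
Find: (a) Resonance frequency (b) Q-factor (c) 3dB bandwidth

Step 1 — Resonance: ω₀ = 1/√(LC) = 1/√(0.159·1e-05) = 793.1 rad/s.
Step 2 — f₀ = ω₀/(2π) = 126.2 Hz.
Step 3 — Parallel Q: Q = R/(ω₀L) = 18.7/(793.1·0.159) = 0.1483.
Step 4 — Bandwidth: Δω = ω₀/Q = 5348 rad/s; BW = Δω/(2π) = 851.1 Hz.

(a) f₀ = 126.2 Hz  (b) Q = 0.1483  (c) BW = 851.1 Hz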